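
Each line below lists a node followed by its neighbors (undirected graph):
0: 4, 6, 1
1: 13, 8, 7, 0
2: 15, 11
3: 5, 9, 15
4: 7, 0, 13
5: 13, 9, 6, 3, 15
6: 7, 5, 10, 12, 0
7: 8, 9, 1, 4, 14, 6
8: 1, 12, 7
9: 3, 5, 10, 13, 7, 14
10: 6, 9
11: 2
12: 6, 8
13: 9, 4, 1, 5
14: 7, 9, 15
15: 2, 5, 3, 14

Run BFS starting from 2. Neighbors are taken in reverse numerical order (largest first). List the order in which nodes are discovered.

Visit 2; enqueue 15, 11 → queue [15, 11]
Visit 15; enqueue 14, 5, 3 → queue [11, 14, 5, 3]
Visit 11 → queue [14, 5, 3]
Visit 14; enqueue 9, 7 → queue [5, 3, 9, 7]
Visit 5; enqueue 13, 6 → queue [3, 9, 7, 13, 6]
Visit 3 → queue [9, 7, 13, 6]
Visit 9; enqueue 10 → queue [7, 13, 6, 10]
Visit 7; enqueue 8, 4, 1 → queue [13, 6, 10, 8, 4, 1]
Visit 13 → queue [6, 10, 8, 4, 1]
Visit 6; enqueue 12, 0 → queue [10, 8, 4, 1, 12, 0]
Visit 10 → queue [8, 4, 1, 12, 0]
Visit 8 → queue [4, 1, 12, 0]
Visit 4 → queue [1, 12, 0]
Visit 1 → queue [12, 0]
Visit 12 → queue [0]
Visit 0 → queue []

2 15 11 14 5 3 9 7 13 6 10 8 4 1 12 0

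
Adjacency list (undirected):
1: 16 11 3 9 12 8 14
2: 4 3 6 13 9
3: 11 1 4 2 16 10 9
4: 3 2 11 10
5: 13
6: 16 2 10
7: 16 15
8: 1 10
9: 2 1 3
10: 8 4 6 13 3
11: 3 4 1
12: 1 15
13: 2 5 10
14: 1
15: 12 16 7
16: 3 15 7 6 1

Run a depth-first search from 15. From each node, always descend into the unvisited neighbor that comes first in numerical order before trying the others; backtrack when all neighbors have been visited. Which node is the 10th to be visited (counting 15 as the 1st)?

Visit 15
15 → 7
7 → 16
16 → 1
1 → 3
3 → 2
2 → 4
4 → 10
10 → 6
10 → 8
10 → 13
13 → 5
4 → 11
2 → 9
1 → 12
1 → 14

Visit order: 15, 7, 16, 1, 3, 2, 4, 10, 6, 8, 13, 5, 11, 9, 12, 14

8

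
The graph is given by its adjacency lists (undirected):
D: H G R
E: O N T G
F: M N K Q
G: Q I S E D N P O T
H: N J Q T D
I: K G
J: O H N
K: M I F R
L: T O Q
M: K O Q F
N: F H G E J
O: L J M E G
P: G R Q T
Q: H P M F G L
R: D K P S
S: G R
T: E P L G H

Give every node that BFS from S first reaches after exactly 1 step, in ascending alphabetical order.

Level 0: S
Level 1: G, R
Level 2: D, E, I, K, N, O, P, Q, T
Level 3: F, H, J, L, M

G, R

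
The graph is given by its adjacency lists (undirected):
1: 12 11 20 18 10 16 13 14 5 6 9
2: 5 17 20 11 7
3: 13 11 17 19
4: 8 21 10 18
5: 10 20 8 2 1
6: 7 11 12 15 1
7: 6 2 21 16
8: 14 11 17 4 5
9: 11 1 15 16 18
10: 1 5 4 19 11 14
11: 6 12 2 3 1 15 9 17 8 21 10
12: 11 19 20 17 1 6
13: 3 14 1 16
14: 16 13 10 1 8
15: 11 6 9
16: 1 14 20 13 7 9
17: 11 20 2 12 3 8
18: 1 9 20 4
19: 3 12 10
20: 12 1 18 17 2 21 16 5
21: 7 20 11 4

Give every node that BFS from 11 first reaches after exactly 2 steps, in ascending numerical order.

Level 0: 11
Level 1: 1, 2, 3, 6, 8, 9, 10, 12, 15, 17, 21
Level 2: 4, 5, 7, 13, 14, 16, 18, 19, 20

4, 5, 7, 13, 14, 16, 18, 19, 20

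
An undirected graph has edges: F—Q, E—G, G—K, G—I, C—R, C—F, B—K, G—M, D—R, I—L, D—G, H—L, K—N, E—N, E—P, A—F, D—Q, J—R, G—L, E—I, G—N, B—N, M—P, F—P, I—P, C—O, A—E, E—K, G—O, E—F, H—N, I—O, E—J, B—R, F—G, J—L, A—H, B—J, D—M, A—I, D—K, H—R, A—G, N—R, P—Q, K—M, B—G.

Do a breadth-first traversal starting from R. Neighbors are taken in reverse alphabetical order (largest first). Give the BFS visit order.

R → N → J → H → D → C → B → K → G → E → L → A → Q → M → O → F → I → P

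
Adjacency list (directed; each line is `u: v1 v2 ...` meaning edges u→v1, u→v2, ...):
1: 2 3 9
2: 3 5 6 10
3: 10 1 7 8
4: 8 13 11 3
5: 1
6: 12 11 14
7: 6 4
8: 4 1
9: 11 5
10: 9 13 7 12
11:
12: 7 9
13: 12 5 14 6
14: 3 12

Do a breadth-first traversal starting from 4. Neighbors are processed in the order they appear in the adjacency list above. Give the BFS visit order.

4, 8, 13, 11, 3, 1, 12, 5, 14, 6, 10, 7, 2, 9

Visit 4; enqueue 8, 13, 11, 3 → queue [8, 13, 11, 3]
Visit 8; enqueue 1 → queue [13, 11, 3, 1]
Visit 13; enqueue 12, 5, 14, 6 → queue [11, 3, 1, 12, 5, 14, 6]
Visit 11 → queue [3, 1, 12, 5, 14, 6]
Visit 3; enqueue 10, 7 → queue [1, 12, 5, 14, 6, 10, 7]
Visit 1; enqueue 2, 9 → queue [12, 5, 14, 6, 10, 7, 2, 9]
Visit 12 → queue [5, 14, 6, 10, 7, 2, 9]
Visit 5 → queue [14, 6, 10, 7, 2, 9]
Visit 14 → queue [6, 10, 7, 2, 9]
Visit 6 → queue [10, 7, 2, 9]
Visit 10 → queue [7, 2, 9]
Visit 7 → queue [2, 9]
Visit 2 → queue [9]
Visit 9 → queue []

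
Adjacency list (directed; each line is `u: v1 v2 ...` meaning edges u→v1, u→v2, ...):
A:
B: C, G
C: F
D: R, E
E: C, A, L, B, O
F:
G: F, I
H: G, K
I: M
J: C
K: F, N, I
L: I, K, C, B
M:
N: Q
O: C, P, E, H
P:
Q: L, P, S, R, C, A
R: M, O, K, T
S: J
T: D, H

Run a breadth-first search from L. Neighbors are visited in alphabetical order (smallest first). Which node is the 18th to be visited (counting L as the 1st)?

Visit L; enqueue B, C, I, K → queue [B, C, I, K]
Visit B; enqueue G → queue [C, I, K, G]
Visit C; enqueue F → queue [I, K, G, F]
Visit I; enqueue M → queue [K, G, F, M]
Visit K; enqueue N → queue [G, F, M, N]
Visit G → queue [F, M, N]
Visit F → queue [M, N]
Visit M → queue [N]
Visit N; enqueue Q → queue [Q]
Visit Q; enqueue A, P, R, S → queue [A, P, R, S]
Visit A → queue [P, R, S]
Visit P → queue [R, S]
Visit R; enqueue O, T → queue [S, O, T]
Visit S; enqueue J → queue [O, T, J]
Visit O; enqueue E, H → queue [T, J, E, H]
Visit T; enqueue D → queue [J, E, H, D]
Visit J → queue [E, H, D]
Visit E → queue [H, D]
Visit H → queue [D]
Visit D → queue []

Visit order: L, B, C, I, K, G, F, M, N, Q, A, P, R, S, O, T, J, E, H, D

E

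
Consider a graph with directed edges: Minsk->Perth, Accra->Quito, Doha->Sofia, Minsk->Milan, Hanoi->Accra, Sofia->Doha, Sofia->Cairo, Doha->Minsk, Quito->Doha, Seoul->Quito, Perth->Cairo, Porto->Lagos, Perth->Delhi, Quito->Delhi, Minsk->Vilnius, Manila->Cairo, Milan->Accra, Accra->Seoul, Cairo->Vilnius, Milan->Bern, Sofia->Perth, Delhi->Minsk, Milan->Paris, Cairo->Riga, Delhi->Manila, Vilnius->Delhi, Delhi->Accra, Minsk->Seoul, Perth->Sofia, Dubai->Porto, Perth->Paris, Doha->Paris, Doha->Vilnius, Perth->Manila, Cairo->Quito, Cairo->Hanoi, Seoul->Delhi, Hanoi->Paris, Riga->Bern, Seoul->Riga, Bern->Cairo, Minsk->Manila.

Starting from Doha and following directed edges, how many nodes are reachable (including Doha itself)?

BFS from Doha visits: Doha, Vilnius, Sofia, Paris, Minsk, Delhi, Perth, Cairo, Seoul, Milan, Manila, Accra, Riga, Quito, Hanoi, Bern
Reachable nodes: 16 of 19 total.

16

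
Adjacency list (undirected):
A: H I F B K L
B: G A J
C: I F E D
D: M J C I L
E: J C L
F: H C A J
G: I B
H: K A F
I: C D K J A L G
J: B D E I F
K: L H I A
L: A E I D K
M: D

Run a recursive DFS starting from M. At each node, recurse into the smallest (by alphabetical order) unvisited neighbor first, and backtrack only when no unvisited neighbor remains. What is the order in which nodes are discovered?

M D C E J B A F H K I G L

Visit M
M → D
D → C
C → E
E → J
J → B
B → A
A → F
F → H
H → K
K → I
I → G
I → L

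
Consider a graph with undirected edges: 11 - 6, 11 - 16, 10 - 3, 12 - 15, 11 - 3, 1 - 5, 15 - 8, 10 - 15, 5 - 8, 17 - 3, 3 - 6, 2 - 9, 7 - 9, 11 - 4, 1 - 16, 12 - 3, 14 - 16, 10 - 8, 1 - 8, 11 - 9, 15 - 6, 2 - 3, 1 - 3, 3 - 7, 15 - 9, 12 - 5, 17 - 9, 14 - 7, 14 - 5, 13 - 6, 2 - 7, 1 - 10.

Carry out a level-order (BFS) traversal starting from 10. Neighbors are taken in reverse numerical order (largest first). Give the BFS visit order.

Visit 10; enqueue 15, 8, 3, 1 → queue [15, 8, 3, 1]
Visit 15; enqueue 12, 9, 6 → queue [8, 3, 1, 12, 9, 6]
Visit 8; enqueue 5 → queue [3, 1, 12, 9, 6, 5]
Visit 3; enqueue 17, 11, 7, 2 → queue [1, 12, 9, 6, 5, 17, 11, 7, 2]
Visit 1; enqueue 16 → queue [12, 9, 6, 5, 17, 11, 7, 2, 16]
Visit 12 → queue [9, 6, 5, 17, 11, 7, 2, 16]
Visit 9 → queue [6, 5, 17, 11, 7, 2, 16]
Visit 6; enqueue 13 → queue [5, 17, 11, 7, 2, 16, 13]
Visit 5; enqueue 14 → queue [17, 11, 7, 2, 16, 13, 14]
Visit 17 → queue [11, 7, 2, 16, 13, 14]
Visit 11; enqueue 4 → queue [7, 2, 16, 13, 14, 4]
Visit 7 → queue [2, 16, 13, 14, 4]
Visit 2 → queue [16, 13, 14, 4]
Visit 16 → queue [13, 14, 4]
Visit 13 → queue [14, 4]
Visit 14 → queue [4]
Visit 4 → queue []

10 → 15 → 8 → 3 → 1 → 12 → 9 → 6 → 5 → 17 → 11 → 7 → 2 → 16 → 13 → 14 → 4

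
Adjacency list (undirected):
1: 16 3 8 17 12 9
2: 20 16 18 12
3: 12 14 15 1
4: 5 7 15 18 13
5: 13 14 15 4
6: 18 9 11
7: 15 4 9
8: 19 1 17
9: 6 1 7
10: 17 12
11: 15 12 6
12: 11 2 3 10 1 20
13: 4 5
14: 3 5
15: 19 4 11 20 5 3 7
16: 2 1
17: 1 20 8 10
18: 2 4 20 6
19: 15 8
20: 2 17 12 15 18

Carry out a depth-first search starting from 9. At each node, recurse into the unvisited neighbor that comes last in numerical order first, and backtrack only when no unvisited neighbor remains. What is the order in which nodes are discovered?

Visit 9
9 → 7
7 → 15
15 → 20
20 → 18
18 → 6
6 → 11
11 → 12
12 → 10
10 → 17
17 → 8
8 → 19
8 → 1
1 → 16
16 → 2
1 → 3
3 → 14
14 → 5
5 → 13
13 → 4

9, 7, 15, 20, 18, 6, 11, 12, 10, 17, 8, 19, 1, 16, 2, 3, 14, 5, 13, 4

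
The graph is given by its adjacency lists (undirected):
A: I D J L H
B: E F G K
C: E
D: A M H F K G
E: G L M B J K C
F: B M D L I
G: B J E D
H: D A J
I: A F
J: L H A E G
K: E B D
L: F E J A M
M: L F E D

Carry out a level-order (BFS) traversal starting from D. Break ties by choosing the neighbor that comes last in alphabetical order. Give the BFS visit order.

Visit D; enqueue M, K, H, G, F, A → queue [M, K, H, G, F, A]
Visit M; enqueue L, E → queue [K, H, G, F, A, L, E]
Visit K; enqueue B → queue [H, G, F, A, L, E, B]
Visit H; enqueue J → queue [G, F, A, L, E, B, J]
Visit G → queue [F, A, L, E, B, J]
Visit F; enqueue I → queue [A, L, E, B, J, I]
Visit A → queue [L, E, B, J, I]
Visit L → queue [E, B, J, I]
Visit E; enqueue C → queue [B, J, I, C]
Visit B → queue [J, I, C]
Visit J → queue [I, C]
Visit I → queue [C]
Visit C → queue []

D, M, K, H, G, F, A, L, E, B, J, I, C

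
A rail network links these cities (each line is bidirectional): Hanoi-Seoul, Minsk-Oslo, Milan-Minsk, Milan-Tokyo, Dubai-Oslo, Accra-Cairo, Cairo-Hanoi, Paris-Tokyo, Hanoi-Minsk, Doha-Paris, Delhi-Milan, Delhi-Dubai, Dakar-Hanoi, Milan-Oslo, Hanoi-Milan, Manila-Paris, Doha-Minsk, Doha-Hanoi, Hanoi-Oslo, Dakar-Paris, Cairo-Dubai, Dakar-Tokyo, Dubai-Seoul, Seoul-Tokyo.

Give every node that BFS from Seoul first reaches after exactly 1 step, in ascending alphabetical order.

Dubai, Hanoi, Tokyo

Level 0: Seoul
Level 1: Dubai, Hanoi, Tokyo
Level 2: Cairo, Dakar, Delhi, Doha, Milan, Minsk, Oslo, Paris
Level 3: Accra, Manila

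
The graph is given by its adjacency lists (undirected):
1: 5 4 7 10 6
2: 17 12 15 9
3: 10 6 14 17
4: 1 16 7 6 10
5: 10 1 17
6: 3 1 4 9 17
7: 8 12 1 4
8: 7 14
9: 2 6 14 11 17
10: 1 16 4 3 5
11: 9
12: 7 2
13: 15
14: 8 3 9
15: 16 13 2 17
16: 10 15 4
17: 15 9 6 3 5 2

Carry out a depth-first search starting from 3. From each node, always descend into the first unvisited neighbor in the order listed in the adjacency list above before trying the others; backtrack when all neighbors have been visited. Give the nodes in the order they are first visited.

3 -> 10 -> 1 -> 5 -> 17 -> 15 -> 16 -> 4 -> 7 -> 8 -> 14 -> 9 -> 2 -> 12 -> 6 -> 11 -> 13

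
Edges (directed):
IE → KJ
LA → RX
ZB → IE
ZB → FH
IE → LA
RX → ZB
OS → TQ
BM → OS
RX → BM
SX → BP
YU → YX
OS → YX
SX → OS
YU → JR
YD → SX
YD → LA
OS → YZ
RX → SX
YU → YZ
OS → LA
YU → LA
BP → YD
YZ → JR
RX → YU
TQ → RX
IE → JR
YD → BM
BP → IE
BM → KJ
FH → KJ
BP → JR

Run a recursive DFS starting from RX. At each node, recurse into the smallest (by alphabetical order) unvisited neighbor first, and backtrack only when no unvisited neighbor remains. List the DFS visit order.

RX, BM, KJ, OS, LA, TQ, YX, YZ, JR, SX, BP, IE, YD, YU, ZB, FH

Visit RX
RX → BM
BM → KJ
BM → OS
OS → LA
OS → TQ
OS → YX
OS → YZ
YZ → JR
RX → SX
SX → BP
BP → IE
BP → YD
RX → YU
RX → ZB
ZB → FH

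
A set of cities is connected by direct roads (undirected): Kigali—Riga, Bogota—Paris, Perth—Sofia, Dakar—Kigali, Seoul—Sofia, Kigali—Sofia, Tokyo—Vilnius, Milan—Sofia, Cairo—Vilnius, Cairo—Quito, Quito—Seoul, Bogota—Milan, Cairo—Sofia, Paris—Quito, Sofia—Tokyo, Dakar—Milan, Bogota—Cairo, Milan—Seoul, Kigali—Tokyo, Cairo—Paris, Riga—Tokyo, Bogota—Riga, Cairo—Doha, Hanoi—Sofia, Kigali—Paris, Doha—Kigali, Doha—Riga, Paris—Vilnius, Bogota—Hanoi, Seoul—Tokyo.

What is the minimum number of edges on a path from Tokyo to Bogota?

2

Level 0: Tokyo
Level 1: Kigali, Riga, Seoul, Sofia, Vilnius
Level 2: Bogota, Cairo, Dakar, Doha, Hanoi, Milan, Paris, Perth, Quito
Bogota first appears at level 2.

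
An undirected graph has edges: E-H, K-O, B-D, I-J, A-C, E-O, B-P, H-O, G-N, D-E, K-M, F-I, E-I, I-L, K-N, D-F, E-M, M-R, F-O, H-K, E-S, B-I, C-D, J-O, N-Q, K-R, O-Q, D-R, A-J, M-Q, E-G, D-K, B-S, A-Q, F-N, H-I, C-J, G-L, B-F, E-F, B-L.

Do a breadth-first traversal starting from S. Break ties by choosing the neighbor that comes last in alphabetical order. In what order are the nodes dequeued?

Visit S; enqueue E, B → queue [E, B]
Visit E; enqueue O, M, I, H, G, F, D → queue [B, O, M, I, H, G, F, D]
Visit B; enqueue P, L → queue [O, M, I, H, G, F, D, P, L]
Visit O; enqueue Q, K, J → queue [M, I, H, G, F, D, P, L, Q, K, J]
Visit M; enqueue R → queue [I, H, G, F, D, P, L, Q, K, J, R]
Visit I → queue [H, G, F, D, P, L, Q, K, J, R]
Visit H → queue [G, F, D, P, L, Q, K, J, R]
Visit G; enqueue N → queue [F, D, P, L, Q, K, J, R, N]
Visit F → queue [D, P, L, Q, K, J, R, N]
Visit D; enqueue C → queue [P, L, Q, K, J, R, N, C]
Visit P → queue [L, Q, K, J, R, N, C]
Visit L → queue [Q, K, J, R, N, C]
Visit Q; enqueue A → queue [K, J, R, N, C, A]
Visit K → queue [J, R, N, C, A]
Visit J → queue [R, N, C, A]
Visit R → queue [N, C, A]
Visit N → queue [C, A]
Visit C → queue [A]
Visit A → queue []

S, E, B, O, M, I, H, G, F, D, P, L, Q, K, J, R, N, C, A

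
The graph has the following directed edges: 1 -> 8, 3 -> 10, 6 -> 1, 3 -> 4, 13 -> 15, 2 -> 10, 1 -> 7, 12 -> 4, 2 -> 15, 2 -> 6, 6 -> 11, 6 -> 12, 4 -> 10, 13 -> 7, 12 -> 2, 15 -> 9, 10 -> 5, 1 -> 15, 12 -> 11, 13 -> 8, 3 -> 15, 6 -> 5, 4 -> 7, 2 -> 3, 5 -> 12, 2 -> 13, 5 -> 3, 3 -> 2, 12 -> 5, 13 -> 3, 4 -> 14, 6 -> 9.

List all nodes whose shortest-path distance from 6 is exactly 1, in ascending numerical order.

Level 0: 6
Level 1: 1, 5, 9, 11, 12
Level 2: 2, 3, 4, 7, 8, 15
Level 3: 10, 13, 14

1, 5, 9, 11, 12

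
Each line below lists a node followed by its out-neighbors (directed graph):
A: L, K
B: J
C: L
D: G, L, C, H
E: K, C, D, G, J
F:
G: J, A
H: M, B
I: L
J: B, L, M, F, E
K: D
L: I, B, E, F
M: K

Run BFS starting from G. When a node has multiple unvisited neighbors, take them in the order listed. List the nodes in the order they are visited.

G, J, A, B, L, M, F, E, K, I, C, D, H

Visit G; enqueue J, A → queue [J, A]
Visit J; enqueue B, L, M, F, E → queue [A, B, L, M, F, E]
Visit A; enqueue K → queue [B, L, M, F, E, K]
Visit B → queue [L, M, F, E, K]
Visit L; enqueue I → queue [M, F, E, K, I]
Visit M → queue [F, E, K, I]
Visit F → queue [E, K, I]
Visit E; enqueue C, D → queue [K, I, C, D]
Visit K → queue [I, C, D]
Visit I → queue [C, D]
Visit C → queue [D]
Visit D; enqueue H → queue [H]
Visit H → queue []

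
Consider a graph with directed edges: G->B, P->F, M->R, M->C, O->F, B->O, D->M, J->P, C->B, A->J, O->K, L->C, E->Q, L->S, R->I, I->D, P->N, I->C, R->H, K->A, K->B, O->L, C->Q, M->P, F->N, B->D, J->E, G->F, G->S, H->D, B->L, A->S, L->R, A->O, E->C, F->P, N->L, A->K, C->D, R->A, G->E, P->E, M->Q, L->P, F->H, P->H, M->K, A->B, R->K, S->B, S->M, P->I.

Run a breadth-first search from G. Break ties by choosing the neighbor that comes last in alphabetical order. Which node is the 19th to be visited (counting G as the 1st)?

Visit G; enqueue S, F, E, B → queue [S, F, E, B]
Visit S; enqueue M → queue [F, E, B, M]
Visit F; enqueue P, N, H → queue [E, B, M, P, N, H]
Visit E; enqueue Q, C → queue [B, M, P, N, H, Q, C]
Visit B; enqueue O, L, D → queue [M, P, N, H, Q, C, O, L, D]
Visit M; enqueue R, K → queue [P, N, H, Q, C, O, L, D, R, K]
Visit P; enqueue I → queue [N, H, Q, C, O, L, D, R, K, I]
Visit N → queue [H, Q, C, O, L, D, R, K, I]
Visit H → queue [Q, C, O, L, D, R, K, I]
Visit Q → queue [C, O, L, D, R, K, I]
Visit C → queue [O, L, D, R, K, I]
Visit O → queue [L, D, R, K, I]
Visit L → queue [D, R, K, I]
Visit D → queue [R, K, I]
Visit R; enqueue A → queue [K, I, A]
Visit K → queue [I, A]
Visit I → queue [A]
Visit A; enqueue J → queue [J]
Visit J → queue []

Visit order: G, S, F, E, B, M, P, N, H, Q, C, O, L, D, R, K, I, A, J

J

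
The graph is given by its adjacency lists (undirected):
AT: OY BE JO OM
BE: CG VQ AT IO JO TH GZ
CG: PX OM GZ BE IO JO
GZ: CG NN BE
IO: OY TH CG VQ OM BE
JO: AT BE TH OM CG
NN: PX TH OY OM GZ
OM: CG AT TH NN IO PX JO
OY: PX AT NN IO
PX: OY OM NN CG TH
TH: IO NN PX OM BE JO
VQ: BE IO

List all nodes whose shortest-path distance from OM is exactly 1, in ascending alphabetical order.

Level 0: OM
Level 1: AT, CG, IO, JO, NN, PX, TH
Level 2: BE, GZ, OY, VQ

AT, CG, IO, JO, NN, PX, TH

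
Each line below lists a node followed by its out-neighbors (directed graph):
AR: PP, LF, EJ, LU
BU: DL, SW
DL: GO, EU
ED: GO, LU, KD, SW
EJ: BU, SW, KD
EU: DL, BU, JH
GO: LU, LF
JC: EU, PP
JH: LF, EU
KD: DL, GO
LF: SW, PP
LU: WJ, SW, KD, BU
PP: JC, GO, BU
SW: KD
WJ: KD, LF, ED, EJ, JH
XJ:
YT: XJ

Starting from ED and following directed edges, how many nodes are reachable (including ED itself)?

BFS from ED visits: ED, GO, LU, KD, SW, LF, WJ, BU, DL, PP, EJ, JH, EU, JC
Reachable nodes: 14 of 17 total.

14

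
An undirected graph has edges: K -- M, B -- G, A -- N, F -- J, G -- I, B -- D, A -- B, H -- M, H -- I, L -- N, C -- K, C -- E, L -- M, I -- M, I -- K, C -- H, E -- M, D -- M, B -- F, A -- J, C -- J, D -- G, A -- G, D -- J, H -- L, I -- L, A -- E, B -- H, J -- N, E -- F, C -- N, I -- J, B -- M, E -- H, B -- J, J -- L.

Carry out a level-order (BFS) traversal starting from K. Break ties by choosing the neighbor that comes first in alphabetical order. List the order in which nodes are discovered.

Visit K; enqueue C, I, M → queue [C, I, M]
Visit C; enqueue E, H, J, N → queue [I, M, E, H, J, N]
Visit I; enqueue G, L → queue [M, E, H, J, N, G, L]
Visit M; enqueue B, D → queue [E, H, J, N, G, L, B, D]
Visit E; enqueue A, F → queue [H, J, N, G, L, B, D, A, F]
Visit H → queue [J, N, G, L, B, D, A, F]
Visit J → queue [N, G, L, B, D, A, F]
Visit N → queue [G, L, B, D, A, F]
Visit G → queue [L, B, D, A, F]
Visit L → queue [B, D, A, F]
Visit B → queue [D, A, F]
Visit D → queue [A, F]
Visit A → queue [F]
Visit F → queue []

K -> C -> I -> M -> E -> H -> J -> N -> G -> L -> B -> D -> A -> F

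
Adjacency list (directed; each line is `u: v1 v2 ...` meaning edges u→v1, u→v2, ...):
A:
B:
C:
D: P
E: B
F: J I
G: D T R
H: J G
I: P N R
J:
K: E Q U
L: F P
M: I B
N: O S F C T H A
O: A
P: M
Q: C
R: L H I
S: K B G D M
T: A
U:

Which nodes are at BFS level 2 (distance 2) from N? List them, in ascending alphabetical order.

Level 0: N
Level 1: A, C, F, H, O, S, T
Level 2: B, D, G, I, J, K, M
Level 3: E, P, Q, R, U
Level 4: L

B, D, G, I, J, K, M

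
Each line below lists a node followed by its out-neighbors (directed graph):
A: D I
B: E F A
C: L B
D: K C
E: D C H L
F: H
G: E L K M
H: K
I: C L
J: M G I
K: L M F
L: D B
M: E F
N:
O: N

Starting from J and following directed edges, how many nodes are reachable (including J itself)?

13

BFS from J visits: J, G, I, M, E, K, L, C, F, D, H, B, A
Reachable nodes: 13 of 15 total.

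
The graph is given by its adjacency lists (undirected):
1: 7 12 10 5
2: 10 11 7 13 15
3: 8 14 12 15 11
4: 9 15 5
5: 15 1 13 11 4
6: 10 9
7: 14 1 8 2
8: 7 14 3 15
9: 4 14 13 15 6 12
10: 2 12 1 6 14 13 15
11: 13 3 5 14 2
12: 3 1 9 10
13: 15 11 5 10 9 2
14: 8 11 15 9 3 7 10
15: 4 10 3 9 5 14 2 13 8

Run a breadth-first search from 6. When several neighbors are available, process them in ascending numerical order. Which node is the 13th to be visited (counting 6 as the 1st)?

11

Visit 6; enqueue 9, 10 → queue [9, 10]
Visit 9; enqueue 4, 12, 13, 14, 15 → queue [10, 4, 12, 13, 14, 15]
Visit 10; enqueue 1, 2 → queue [4, 12, 13, 14, 15, 1, 2]
Visit 4; enqueue 5 → queue [12, 13, 14, 15, 1, 2, 5]
Visit 12; enqueue 3 → queue [13, 14, 15, 1, 2, 5, 3]
Visit 13; enqueue 11 → queue [14, 15, 1, 2, 5, 3, 11]
Visit 14; enqueue 7, 8 → queue [15, 1, 2, 5, 3, 11, 7, 8]
Visit 15 → queue [1, 2, 5, 3, 11, 7, 8]
Visit 1 → queue [2, 5, 3, 11, 7, 8]
Visit 2 → queue [5, 3, 11, 7, 8]
Visit 5 → queue [3, 11, 7, 8]
Visit 3 → queue [11, 7, 8]
Visit 11 → queue [7, 8]
Visit 7 → queue [8]
Visit 8 → queue []

Visit order: 6, 9, 10, 4, 12, 13, 14, 15, 1, 2, 5, 3, 11, 7, 8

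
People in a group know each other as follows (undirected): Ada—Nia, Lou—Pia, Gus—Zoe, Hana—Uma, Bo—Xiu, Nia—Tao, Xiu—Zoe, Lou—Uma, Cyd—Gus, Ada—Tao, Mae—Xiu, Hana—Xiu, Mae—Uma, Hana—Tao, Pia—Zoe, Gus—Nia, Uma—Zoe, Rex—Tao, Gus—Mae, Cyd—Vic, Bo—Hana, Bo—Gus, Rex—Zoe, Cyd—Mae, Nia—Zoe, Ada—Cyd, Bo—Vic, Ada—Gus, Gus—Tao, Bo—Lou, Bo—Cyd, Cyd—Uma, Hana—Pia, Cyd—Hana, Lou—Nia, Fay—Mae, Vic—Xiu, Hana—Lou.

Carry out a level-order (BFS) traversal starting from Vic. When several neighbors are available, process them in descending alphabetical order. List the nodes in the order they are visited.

Vic, Xiu, Cyd, Bo, Zoe, Mae, Hana, Uma, Gus, Ada, Lou, Rex, Pia, Nia, Fay, Tao

Visit Vic; enqueue Xiu, Cyd, Bo → queue [Xiu, Cyd, Bo]
Visit Xiu; enqueue Zoe, Mae, Hana → queue [Cyd, Bo, Zoe, Mae, Hana]
Visit Cyd; enqueue Uma, Gus, Ada → queue [Bo, Zoe, Mae, Hana, Uma, Gus, Ada]
Visit Bo; enqueue Lou → queue [Zoe, Mae, Hana, Uma, Gus, Ada, Lou]
Visit Zoe; enqueue Rex, Pia, Nia → queue [Mae, Hana, Uma, Gus, Ada, Lou, Rex, Pia, Nia]
Visit Mae; enqueue Fay → queue [Hana, Uma, Gus, Ada, Lou, Rex, Pia, Nia, Fay]
Visit Hana; enqueue Tao → queue [Uma, Gus, Ada, Lou, Rex, Pia, Nia, Fay, Tao]
Visit Uma → queue [Gus, Ada, Lou, Rex, Pia, Nia, Fay, Tao]
Visit Gus → queue [Ada, Lou, Rex, Pia, Nia, Fay, Tao]
Visit Ada → queue [Lou, Rex, Pia, Nia, Fay, Tao]
Visit Lou → queue [Rex, Pia, Nia, Fay, Tao]
Visit Rex → queue [Pia, Nia, Fay, Tao]
Visit Pia → queue [Nia, Fay, Tao]
Visit Nia → queue [Fay, Tao]
Visit Fay → queue [Tao]
Visit Tao → queue []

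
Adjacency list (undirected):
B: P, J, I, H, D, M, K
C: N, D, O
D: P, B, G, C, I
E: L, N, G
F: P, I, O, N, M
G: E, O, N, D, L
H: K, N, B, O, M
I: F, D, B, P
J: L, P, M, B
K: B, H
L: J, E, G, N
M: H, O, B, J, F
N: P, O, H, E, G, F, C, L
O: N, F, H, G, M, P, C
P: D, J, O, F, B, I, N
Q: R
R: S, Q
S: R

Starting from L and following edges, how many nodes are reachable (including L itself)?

15

BFS from L visits: L, J, E, G, N, P, M, B, O, D, H, F, C, I, K
Reachable nodes: 15 of 18 total.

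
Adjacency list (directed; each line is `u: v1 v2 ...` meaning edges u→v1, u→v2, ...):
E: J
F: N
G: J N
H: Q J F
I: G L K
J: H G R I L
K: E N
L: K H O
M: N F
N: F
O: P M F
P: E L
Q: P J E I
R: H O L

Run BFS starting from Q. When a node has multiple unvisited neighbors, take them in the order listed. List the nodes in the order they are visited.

Visit Q; enqueue P, J, E, I → queue [P, J, E, I]
Visit P; enqueue L → queue [J, E, I, L]
Visit J; enqueue H, G, R → queue [E, I, L, H, G, R]
Visit E → queue [I, L, H, G, R]
Visit I; enqueue K → queue [L, H, G, R, K]
Visit L; enqueue O → queue [H, G, R, K, O]
Visit H; enqueue F → queue [G, R, K, O, F]
Visit G; enqueue N → queue [R, K, O, F, N]
Visit R → queue [K, O, F, N]
Visit K → queue [O, F, N]
Visit O; enqueue M → queue [F, N, M]
Visit F → queue [N, M]
Visit N → queue [M]
Visit M → queue []

Q -> P -> J -> E -> I -> L -> H -> G -> R -> K -> O -> F -> N -> M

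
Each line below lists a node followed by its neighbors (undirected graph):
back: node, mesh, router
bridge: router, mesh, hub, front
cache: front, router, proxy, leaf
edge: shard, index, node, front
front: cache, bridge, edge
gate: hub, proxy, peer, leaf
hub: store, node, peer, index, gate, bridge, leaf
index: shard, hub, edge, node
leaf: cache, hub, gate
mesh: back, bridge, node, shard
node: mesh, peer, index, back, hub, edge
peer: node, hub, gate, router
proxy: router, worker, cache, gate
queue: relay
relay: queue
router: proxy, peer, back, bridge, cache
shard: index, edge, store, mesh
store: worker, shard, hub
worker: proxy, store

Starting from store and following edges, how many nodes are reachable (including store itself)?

17

BFS from store visits: store, hub, shard, worker, bridge, gate, index, leaf, node, peer, edge, mesh, proxy, front, router, cache, back
Reachable nodes: 17 of 19 total.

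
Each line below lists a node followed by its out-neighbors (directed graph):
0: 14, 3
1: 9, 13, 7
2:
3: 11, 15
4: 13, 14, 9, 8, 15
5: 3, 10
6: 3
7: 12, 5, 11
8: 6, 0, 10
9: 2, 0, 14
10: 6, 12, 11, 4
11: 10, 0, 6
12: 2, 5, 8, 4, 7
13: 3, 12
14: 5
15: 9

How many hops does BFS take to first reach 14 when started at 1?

Level 0: 1
Level 1: 7, 9, 13
Level 2: 0, 2, 3, 5, 11, 12, 14
Level 3: 4, 6, 8, 10, 15
14 first appears at level 2.

2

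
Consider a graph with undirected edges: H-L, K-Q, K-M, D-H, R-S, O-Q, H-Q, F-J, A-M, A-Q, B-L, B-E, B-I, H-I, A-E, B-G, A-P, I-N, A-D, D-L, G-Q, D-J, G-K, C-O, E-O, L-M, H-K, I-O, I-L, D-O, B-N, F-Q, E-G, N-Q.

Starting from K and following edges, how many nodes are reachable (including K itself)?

BFS from K visits: K, G, H, M, Q, B, E, D, I, L, A, F, N, O, J, P, C
Reachable nodes: 17 of 19 total.

17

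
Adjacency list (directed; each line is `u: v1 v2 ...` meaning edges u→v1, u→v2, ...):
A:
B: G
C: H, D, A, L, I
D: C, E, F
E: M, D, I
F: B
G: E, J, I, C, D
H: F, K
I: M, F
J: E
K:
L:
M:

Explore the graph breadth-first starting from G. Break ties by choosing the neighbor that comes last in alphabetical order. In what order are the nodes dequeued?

G → J → I → E → D → C → M → F → L → H → A → B → K

Visit G; enqueue J, I, E, D, C → queue [J, I, E, D, C]
Visit J → queue [I, E, D, C]
Visit I; enqueue M, F → queue [E, D, C, M, F]
Visit E → queue [D, C, M, F]
Visit D → queue [C, M, F]
Visit C; enqueue L, H, A → queue [M, F, L, H, A]
Visit M → queue [F, L, H, A]
Visit F; enqueue B → queue [L, H, A, B]
Visit L → queue [H, A, B]
Visit H; enqueue K → queue [A, B, K]
Visit A → queue [B, K]
Visit B → queue [K]
Visit K → queue []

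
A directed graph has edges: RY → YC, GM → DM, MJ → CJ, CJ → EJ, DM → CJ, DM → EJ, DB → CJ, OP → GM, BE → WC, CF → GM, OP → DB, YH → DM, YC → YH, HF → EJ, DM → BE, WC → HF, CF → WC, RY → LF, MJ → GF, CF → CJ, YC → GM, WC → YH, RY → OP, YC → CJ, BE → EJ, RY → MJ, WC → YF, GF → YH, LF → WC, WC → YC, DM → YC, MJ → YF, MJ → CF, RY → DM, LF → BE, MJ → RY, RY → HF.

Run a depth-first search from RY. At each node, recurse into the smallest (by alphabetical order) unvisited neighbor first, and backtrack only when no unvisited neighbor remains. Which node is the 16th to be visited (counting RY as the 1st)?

OP

Visit RY
RY → DM
DM → BE
BE → EJ
BE → WC
WC → HF
WC → YC
YC → CJ
YC → GM
YC → YH
WC → YF
RY → LF
RY → MJ
MJ → CF
MJ → GF
RY → OP
OP → DB

Visit order: RY, DM, BE, EJ, WC, HF, YC, CJ, GM, YH, YF, LF, MJ, CF, GF, OP, DB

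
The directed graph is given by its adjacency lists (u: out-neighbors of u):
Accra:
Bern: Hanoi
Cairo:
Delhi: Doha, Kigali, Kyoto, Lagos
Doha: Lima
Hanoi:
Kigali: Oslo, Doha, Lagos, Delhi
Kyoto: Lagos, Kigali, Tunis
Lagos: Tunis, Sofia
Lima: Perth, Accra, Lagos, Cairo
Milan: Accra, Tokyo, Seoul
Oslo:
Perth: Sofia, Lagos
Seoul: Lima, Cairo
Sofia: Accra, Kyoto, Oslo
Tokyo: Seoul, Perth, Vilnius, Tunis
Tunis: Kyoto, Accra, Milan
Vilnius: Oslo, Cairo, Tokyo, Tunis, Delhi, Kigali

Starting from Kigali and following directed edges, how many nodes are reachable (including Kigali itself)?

16

BFS from Kigali visits: Kigali, Delhi, Doha, Lagos, Oslo, Kyoto, Lima, Sofia, Tunis, Accra, Cairo, Perth, Milan, Seoul, Tokyo, Vilnius
Reachable nodes: 16 of 18 total.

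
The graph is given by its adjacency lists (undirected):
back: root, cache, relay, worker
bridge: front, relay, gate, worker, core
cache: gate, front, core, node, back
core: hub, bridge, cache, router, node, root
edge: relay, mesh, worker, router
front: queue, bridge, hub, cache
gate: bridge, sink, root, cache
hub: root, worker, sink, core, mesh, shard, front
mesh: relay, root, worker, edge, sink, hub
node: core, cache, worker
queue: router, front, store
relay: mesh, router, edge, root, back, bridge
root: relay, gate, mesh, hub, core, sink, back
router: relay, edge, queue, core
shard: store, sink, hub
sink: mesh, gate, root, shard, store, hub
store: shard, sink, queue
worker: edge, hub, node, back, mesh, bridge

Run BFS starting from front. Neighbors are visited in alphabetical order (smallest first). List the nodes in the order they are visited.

Visit front; enqueue bridge, cache, hub, queue → queue [bridge, cache, hub, queue]
Visit bridge; enqueue core, gate, relay, worker → queue [cache, hub, queue, core, gate, relay, worker]
Visit cache; enqueue back, node → queue [hub, queue, core, gate, relay, worker, back, node]
Visit hub; enqueue mesh, root, shard, sink → queue [queue, core, gate, relay, worker, back, node, mesh, root, shard, sink]
Visit queue; enqueue router, store → queue [core, gate, relay, worker, back, node, mesh, root, shard, sink, router, store]
Visit core → queue [gate, relay, worker, back, node, mesh, root, shard, sink, router, store]
Visit gate → queue [relay, worker, back, node, mesh, root, shard, sink, router, store]
Visit relay; enqueue edge → queue [worker, back, node, mesh, root, shard, sink, router, store, edge]
Visit worker → queue [back, node, mesh, root, shard, sink, router, store, edge]
Visit back → queue [node, mesh, root, shard, sink, router, store, edge]
Visit node → queue [mesh, root, shard, sink, router, store, edge]
Visit mesh → queue [root, shard, sink, router, store, edge]
Visit root → queue [shard, sink, router, store, edge]
Visit shard → queue [sink, router, store, edge]
Visit sink → queue [router, store, edge]
Visit router → queue [store, edge]
Visit store → queue [edge]
Visit edge → queue []

front → bridge → cache → hub → queue → core → gate → relay → worker → back → node → mesh → root → shard → sink → router → store → edge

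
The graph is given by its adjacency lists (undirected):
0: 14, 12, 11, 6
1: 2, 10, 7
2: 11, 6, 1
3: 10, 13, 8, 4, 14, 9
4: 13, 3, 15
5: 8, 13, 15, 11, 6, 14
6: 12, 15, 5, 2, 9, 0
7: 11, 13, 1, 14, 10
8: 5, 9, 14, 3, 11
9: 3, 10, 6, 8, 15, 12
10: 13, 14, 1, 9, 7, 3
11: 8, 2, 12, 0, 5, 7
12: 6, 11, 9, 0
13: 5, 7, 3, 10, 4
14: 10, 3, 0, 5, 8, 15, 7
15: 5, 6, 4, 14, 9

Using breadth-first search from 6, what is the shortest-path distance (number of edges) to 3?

Level 0: 6
Level 1: 0, 2, 5, 9, 12, 15
Level 2: 1, 3, 4, 8, 10, 11, 13, 14
Level 3: 7
3 first appears at level 2.

2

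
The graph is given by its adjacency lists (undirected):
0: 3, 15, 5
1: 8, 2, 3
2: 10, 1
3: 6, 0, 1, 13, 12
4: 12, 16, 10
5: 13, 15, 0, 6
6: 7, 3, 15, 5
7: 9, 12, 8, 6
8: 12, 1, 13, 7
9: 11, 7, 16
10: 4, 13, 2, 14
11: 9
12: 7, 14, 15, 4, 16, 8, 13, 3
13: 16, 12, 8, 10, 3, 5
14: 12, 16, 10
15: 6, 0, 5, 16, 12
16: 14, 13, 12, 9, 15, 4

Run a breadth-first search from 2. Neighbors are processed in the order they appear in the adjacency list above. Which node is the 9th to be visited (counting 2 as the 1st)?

12

Visit 2; enqueue 10, 1 → queue [10, 1]
Visit 10; enqueue 4, 13, 14 → queue [1, 4, 13, 14]
Visit 1; enqueue 8, 3 → queue [4, 13, 14, 8, 3]
Visit 4; enqueue 12, 16 → queue [13, 14, 8, 3, 12, 16]
Visit 13; enqueue 5 → queue [14, 8, 3, 12, 16, 5]
Visit 14 → queue [8, 3, 12, 16, 5]
Visit 8; enqueue 7 → queue [3, 12, 16, 5, 7]
Visit 3; enqueue 6, 0 → queue [12, 16, 5, 7, 6, 0]
Visit 12; enqueue 15 → queue [16, 5, 7, 6, 0, 15]
Visit 16; enqueue 9 → queue [5, 7, 6, 0, 15, 9]
Visit 5 → queue [7, 6, 0, 15, 9]
Visit 7 → queue [6, 0, 15, 9]
Visit 6 → queue [0, 15, 9]
Visit 0 → queue [15, 9]
Visit 15 → queue [9]
Visit 9; enqueue 11 → queue [11]
Visit 11 → queue []

Visit order: 2, 10, 1, 4, 13, 14, 8, 3, 12, 16, 5, 7, 6, 0, 15, 9, 11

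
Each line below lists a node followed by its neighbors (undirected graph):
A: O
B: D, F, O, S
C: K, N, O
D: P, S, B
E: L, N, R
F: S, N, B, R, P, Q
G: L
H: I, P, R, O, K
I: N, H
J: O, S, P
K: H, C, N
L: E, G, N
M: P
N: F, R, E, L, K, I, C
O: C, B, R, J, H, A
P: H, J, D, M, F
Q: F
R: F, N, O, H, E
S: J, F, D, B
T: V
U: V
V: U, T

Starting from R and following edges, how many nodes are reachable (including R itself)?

BFS from R visits: R, E, F, H, N, O, L, B, P, Q, S, I, K, C, A, J, G, D, M
Reachable nodes: 19 of 22 total.

19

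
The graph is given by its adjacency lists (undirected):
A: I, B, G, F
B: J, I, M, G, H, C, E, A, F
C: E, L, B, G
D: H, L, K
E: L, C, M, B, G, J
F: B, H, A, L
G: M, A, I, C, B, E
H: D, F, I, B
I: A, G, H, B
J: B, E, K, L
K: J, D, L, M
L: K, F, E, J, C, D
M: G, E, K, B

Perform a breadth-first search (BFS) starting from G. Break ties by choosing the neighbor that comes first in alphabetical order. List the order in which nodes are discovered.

Visit G; enqueue A, B, C, E, I, M → queue [A, B, C, E, I, M]
Visit A; enqueue F → queue [B, C, E, I, M, F]
Visit B; enqueue H, J → queue [C, E, I, M, F, H, J]
Visit C; enqueue L → queue [E, I, M, F, H, J, L]
Visit E → queue [I, M, F, H, J, L]
Visit I → queue [M, F, H, J, L]
Visit M; enqueue K → queue [F, H, J, L, K]
Visit F → queue [H, J, L, K]
Visit H; enqueue D → queue [J, L, K, D]
Visit J → queue [L, K, D]
Visit L → queue [K, D]
Visit K → queue [D]
Visit D → queue []

G → A → B → C → E → I → M → F → H → J → L → K → D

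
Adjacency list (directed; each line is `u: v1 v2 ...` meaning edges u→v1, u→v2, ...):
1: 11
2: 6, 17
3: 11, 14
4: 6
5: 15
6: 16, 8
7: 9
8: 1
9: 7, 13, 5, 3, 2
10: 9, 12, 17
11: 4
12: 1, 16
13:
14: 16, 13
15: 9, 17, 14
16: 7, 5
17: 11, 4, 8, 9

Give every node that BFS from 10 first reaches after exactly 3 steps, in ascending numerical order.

6, 14, 15

Level 0: 10
Level 1: 9, 12, 17
Level 2: 1, 2, 3, 4, 5, 7, 8, 11, 13, 16
Level 3: 6, 14, 15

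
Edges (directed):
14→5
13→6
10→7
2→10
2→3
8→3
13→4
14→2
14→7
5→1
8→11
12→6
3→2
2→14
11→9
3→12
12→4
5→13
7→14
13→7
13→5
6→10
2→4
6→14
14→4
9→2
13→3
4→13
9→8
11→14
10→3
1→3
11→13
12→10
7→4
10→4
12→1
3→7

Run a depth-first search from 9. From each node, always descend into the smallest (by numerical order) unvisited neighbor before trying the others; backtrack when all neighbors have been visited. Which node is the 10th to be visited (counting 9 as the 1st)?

10

Visit 9
9 → 2
2 → 3
3 → 7
7 → 4
4 → 13
13 → 5
5 → 1
13 → 6
6 → 10
6 → 14
3 → 12
9 → 8
8 → 11

Visit order: 9, 2, 3, 7, 4, 13, 5, 1, 6, 10, 14, 12, 8, 11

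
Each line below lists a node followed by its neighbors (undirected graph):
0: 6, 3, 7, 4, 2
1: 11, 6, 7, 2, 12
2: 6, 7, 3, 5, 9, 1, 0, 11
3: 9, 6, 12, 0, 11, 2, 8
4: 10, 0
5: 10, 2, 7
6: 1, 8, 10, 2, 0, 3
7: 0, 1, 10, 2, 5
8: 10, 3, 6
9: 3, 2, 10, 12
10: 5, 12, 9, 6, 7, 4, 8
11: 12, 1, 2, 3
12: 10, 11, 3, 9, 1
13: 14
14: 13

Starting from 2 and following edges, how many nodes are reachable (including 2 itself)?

13

BFS from 2 visits: 2, 6, 7, 3, 5, 9, 1, 0, 11, 8, 10, 12, 4
Reachable nodes: 13 of 15 total.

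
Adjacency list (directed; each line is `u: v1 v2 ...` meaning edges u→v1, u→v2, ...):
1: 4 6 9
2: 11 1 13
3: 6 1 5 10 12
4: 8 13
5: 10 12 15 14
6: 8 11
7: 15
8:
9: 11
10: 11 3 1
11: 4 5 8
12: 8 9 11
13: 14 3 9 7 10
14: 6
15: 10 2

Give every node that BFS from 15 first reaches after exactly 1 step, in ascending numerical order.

2, 10

Level 0: 15
Level 1: 2, 10
Level 2: 1, 3, 11, 13
Level 3: 4, 5, 6, 7, 8, 9, 12, 14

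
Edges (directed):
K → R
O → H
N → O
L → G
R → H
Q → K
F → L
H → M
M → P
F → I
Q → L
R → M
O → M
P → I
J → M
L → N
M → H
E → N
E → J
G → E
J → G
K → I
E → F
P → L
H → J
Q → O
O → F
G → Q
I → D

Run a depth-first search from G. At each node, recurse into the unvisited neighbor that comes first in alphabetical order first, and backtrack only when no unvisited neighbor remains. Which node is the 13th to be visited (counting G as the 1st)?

Q

Visit G
G → E
E → F
F → I
I → D
F → L
L → N
N → O
O → H
H → J
J → M
M → P
G → Q
Q → K
K → R

Visit order: G, E, F, I, D, L, N, O, H, J, M, P, Q, K, R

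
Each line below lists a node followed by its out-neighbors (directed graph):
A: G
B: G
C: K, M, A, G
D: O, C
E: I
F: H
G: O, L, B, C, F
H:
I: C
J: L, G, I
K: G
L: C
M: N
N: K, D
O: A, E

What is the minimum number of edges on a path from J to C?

Level 0: J
Level 1: G, I, L
Level 2: B, C, F, O
Level 3: A, E, H, K, M
Level 4: N
Level 5: D
C first appears at level 2.

2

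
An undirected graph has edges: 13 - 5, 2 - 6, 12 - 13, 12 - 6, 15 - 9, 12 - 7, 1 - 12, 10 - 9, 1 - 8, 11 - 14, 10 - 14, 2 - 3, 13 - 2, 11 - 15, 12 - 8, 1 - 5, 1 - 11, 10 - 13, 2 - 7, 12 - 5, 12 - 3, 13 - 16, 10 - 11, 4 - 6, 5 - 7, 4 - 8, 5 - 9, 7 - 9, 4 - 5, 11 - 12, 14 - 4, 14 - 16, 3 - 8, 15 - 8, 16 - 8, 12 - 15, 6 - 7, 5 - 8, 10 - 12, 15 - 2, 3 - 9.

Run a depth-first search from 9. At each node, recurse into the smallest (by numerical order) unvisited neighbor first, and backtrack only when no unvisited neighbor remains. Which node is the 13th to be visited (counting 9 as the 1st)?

Visit 9
9 → 3
3 → 2
2 → 6
6 → 4
4 → 5
5 → 1
1 → 8
8 → 12
12 → 7
12 → 10
10 → 11
11 → 14
14 → 16
16 → 13
11 → 15

Visit order: 9, 3, 2, 6, 4, 5, 1, 8, 12, 7, 10, 11, 14, 16, 13, 15

14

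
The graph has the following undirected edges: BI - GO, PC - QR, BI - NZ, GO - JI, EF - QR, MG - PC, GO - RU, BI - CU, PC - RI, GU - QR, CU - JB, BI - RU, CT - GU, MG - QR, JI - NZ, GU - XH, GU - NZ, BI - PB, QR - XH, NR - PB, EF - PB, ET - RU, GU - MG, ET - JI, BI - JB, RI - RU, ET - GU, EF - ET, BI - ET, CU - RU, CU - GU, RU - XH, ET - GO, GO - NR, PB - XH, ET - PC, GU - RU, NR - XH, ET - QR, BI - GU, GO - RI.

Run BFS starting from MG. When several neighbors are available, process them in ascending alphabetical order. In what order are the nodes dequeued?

Visit MG; enqueue GU, PC, QR → queue [GU, PC, QR]
Visit GU; enqueue BI, CT, CU, ET, NZ, RU, XH → queue [PC, QR, BI, CT, CU, ET, NZ, RU, XH]
Visit PC; enqueue RI → queue [QR, BI, CT, CU, ET, NZ, RU, XH, RI]
Visit QR; enqueue EF → queue [BI, CT, CU, ET, NZ, RU, XH, RI, EF]
Visit BI; enqueue GO, JB, PB → queue [CT, CU, ET, NZ, RU, XH, RI, EF, GO, JB, PB]
Visit CT → queue [CU, ET, NZ, RU, XH, RI, EF, GO, JB, PB]
Visit CU → queue [ET, NZ, RU, XH, RI, EF, GO, JB, PB]
Visit ET; enqueue JI → queue [NZ, RU, XH, RI, EF, GO, JB, PB, JI]
Visit NZ → queue [RU, XH, RI, EF, GO, JB, PB, JI]
Visit RU → queue [XH, RI, EF, GO, JB, PB, JI]
Visit XH; enqueue NR → queue [RI, EF, GO, JB, PB, JI, NR]
Visit RI → queue [EF, GO, JB, PB, JI, NR]
Visit EF → queue [GO, JB, PB, JI, NR]
Visit GO → queue [JB, PB, JI, NR]
Visit JB → queue [PB, JI, NR]
Visit PB → queue [JI, NR]
Visit JI → queue [NR]
Visit NR → queue []

MG GU PC QR BI CT CU ET NZ RU XH RI EF GO JB PB JI NR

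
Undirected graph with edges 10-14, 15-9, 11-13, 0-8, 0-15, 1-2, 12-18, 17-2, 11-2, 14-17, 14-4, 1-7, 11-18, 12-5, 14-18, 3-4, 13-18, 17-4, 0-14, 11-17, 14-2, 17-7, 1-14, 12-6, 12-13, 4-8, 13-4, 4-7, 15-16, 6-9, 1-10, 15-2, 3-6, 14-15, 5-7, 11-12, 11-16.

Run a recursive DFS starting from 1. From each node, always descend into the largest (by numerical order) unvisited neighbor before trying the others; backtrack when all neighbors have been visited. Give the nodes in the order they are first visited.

Visit 1
1 → 14
14 → 18
18 → 13
13 → 12
12 → 11
11 → 17
17 → 7
7 → 5
7 → 4
4 → 8
8 → 0
0 → 15
15 → 16
15 → 9
9 → 6
6 → 3
15 → 2
14 → 10

1 → 14 → 18 → 13 → 12 → 11 → 17 → 7 → 5 → 4 → 8 → 0 → 15 → 16 → 9 → 6 → 3 → 2 → 10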